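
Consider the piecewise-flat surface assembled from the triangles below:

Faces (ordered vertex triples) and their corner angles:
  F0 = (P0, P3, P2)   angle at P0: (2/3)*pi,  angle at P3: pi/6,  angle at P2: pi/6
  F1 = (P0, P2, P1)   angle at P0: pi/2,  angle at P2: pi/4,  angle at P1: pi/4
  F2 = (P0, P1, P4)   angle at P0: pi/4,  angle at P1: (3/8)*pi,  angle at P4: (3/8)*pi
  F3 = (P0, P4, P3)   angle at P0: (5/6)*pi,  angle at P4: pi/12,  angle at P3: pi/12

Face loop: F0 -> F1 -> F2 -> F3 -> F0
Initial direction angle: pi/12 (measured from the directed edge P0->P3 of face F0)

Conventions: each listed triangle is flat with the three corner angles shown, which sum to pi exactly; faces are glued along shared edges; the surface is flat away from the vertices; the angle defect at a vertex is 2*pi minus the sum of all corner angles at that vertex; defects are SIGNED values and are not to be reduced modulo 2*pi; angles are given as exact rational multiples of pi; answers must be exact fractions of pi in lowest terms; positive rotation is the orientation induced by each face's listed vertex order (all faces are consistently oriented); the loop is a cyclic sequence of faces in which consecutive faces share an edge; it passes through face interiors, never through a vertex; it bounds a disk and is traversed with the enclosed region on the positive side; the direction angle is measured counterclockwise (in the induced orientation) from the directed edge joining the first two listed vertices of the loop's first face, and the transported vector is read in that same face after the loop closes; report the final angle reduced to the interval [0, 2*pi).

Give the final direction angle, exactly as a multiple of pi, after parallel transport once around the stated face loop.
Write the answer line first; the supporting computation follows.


Answer: final direction angle = (11/6)*pi

enclosed vertex P0: corner angles sum to (9/4)*pi, defect = 2*pi - (9/4)*pi = -pi/4
adding the enclosed defects to the starting angle (mod 2*pi, induced orientation) gives the holonomy
final angle = pi/12 - pi/4 = (11/6)*pi (mod 2*pi)


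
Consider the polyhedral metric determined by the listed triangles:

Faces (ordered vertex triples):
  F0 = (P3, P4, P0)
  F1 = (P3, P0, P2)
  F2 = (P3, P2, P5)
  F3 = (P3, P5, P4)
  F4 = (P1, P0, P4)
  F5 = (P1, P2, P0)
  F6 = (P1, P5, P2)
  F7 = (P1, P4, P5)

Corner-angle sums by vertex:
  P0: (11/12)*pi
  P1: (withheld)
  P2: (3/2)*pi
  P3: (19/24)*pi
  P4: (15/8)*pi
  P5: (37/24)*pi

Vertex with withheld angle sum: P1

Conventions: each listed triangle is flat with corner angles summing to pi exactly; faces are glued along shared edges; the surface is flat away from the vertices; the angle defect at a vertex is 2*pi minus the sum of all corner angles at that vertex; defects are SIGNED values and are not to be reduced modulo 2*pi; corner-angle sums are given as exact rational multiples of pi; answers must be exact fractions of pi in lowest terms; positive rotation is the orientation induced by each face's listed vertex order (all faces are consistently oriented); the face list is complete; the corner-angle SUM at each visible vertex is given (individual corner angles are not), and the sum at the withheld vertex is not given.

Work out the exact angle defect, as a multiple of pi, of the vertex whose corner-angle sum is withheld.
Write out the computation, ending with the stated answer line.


V = 6, E = 12, F = 8; chi = V - E + F = 2
Gauss-Bonnet: total defect = 2*pi*chi = 4*pi; visible defects sum to (27/8)*pi

Answer: defect(P1) = (5/8)*pi


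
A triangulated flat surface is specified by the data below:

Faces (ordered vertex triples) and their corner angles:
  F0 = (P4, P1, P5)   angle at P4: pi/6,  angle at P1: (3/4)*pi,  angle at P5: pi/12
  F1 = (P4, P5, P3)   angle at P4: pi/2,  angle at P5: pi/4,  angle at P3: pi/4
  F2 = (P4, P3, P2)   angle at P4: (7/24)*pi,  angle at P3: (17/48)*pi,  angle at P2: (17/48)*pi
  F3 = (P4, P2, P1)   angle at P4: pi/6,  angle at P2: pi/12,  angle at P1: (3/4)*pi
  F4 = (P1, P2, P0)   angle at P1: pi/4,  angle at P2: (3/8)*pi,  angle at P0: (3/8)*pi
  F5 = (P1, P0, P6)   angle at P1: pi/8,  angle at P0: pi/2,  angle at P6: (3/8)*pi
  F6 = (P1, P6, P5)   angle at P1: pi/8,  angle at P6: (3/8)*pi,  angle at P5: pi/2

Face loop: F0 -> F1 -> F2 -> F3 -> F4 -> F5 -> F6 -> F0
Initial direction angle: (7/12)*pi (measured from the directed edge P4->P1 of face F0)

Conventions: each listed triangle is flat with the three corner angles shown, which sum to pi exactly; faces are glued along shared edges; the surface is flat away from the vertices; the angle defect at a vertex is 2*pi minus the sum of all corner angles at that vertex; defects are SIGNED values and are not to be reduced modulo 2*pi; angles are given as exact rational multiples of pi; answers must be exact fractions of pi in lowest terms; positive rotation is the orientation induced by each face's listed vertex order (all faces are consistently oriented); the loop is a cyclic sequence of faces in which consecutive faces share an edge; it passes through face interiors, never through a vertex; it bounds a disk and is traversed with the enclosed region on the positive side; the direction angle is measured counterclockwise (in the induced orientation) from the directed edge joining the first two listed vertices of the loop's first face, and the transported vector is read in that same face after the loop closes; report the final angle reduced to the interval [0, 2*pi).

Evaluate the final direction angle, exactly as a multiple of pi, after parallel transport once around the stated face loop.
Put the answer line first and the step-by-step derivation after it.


Answer: final direction angle = (35/24)*pi

enclosed vertex P1: corner angles sum to 2*pi, defect = 2*pi - 2*pi = 0
enclosed vertex P4: corner angles sum to (9/8)*pi, defect = 2*pi - (9/8)*pi = (7/8)*pi
summing the enclosed defects onto the initial angle, mod 2*pi in the induced orientation:
final angle = (7/12)*pi + (7/8)*pi = (35/24)*pi (mod 2*pi)


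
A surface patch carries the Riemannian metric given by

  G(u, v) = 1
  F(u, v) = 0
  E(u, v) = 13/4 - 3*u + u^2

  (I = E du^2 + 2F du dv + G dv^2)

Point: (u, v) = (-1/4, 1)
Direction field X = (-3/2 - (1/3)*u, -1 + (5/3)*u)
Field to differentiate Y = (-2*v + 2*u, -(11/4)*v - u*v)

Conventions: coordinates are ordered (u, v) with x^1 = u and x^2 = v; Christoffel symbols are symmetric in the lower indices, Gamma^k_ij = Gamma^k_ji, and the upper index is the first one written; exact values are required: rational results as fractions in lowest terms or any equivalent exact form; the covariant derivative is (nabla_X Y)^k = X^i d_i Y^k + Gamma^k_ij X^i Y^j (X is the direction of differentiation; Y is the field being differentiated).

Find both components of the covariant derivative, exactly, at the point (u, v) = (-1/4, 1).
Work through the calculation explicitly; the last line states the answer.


E = 65/16, F = 0, G = 1 at the point
E_u = -7/2, E_v = 0, F_u = 0, F_v = 0, G_u = 0, G_v = 0
EG - F^2 = 65/16;  g^inv = (16/65) * [[1, 0], [0, 65/16]]
first-kind symbols [ij,l] = (1/2)(d_i g_jl + d_j g_il - d_l g_ij): [uu,u] = E_u/2 = -7/4, [uu,v] = F_u - E_v/2 = 0, [uv,u] = E_v/2 = 0, [uv,v] = G_u/2 = 0, [vv,u] = F_v - G_u/2 = 0, [vv,v] = G_v/2 = 0
Gamma^u_ij = (G*[ij,u] - F*[ij,v])/(EG - F^2), Gamma^v_ij = (E*[ij,v] - F*[ij,u])/(EG - F^2)
Gamma_uuu = -28/65, Gamma_uuv = 0, Gamma_uvv = 0, Gamma_vuu = 0, Gamma_vuv = 0, Gamma_vvv = 0
X = (-17/12, -17/12), Y = (-5/2, -5/2) at the point

Answer: (nabla_X Y)^u = -119/78, (nabla_X Y)^v = 119/24


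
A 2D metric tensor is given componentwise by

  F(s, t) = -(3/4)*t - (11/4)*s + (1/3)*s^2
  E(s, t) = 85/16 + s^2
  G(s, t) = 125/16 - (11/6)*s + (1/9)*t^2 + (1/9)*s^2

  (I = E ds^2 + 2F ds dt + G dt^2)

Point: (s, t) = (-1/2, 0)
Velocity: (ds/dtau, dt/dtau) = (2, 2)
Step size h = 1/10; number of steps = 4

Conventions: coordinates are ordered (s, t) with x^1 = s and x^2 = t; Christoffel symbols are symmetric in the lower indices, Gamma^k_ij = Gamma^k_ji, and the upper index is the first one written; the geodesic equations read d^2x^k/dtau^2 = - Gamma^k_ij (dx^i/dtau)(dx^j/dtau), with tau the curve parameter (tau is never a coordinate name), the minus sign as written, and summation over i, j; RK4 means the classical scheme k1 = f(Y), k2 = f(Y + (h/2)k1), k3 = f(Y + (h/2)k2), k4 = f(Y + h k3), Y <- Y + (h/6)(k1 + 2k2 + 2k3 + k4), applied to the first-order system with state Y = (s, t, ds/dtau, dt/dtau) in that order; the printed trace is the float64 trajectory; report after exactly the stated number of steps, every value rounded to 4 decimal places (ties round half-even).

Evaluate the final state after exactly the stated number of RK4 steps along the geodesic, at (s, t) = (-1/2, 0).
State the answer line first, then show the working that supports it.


Answer: s = 0.2829, t = 0.9915, ds/dtau = 1.9627, dt/dtau = 2.9757

f(Y) = (ds/dtau, dt/dtau, -Gamma^s_ij Y'^i Y'^j, -Gamma^t_ij Y'^i Y'^j) with the Gammas evaluated at the stage position; h = 0.100000; intermediate values shown to 6 dp
step 0: s = -0.5000, t = 0.0000, ds/dtau = 2.0000, dt/dtau = 2.0000
step 1:
  k1: at (s, t) = (-0.500000, 0.000000), (ds/dtau, dt/dtau) = (2.000000, 2.000000); Gamma_sss = 0.002534, Gamma_sst = 0.030436, Gamma_stt = 0.041774, Gamma_tss = -0.352524, Gamma_tst = -0.116092, Gamma_ttt = -0.006957; k1 = (2.000000, 2.000000, -0.420721, 2.366655)
  k2: at (s, t) = (-0.400000, 0.100000), (ds/dtau, dt/dtau) = (1.978964, 2.118333); Gamma_sss = -0.003783, Gamma_sst = 0.022675, Gamma_stt = 0.039296, Gamma_tss = -0.351744, Gamma_tst = -0.115072, Gamma_ttt = -0.003650; k2 = (1.978964, 2.118333, -0.351626, 2.358703)
  k3: at (s, t) = (-0.401052, 0.105917), (ds/dtau, dt/dtau) = (1.982419, 2.117935); Gamma_sss = -0.004064, Gamma_sst = 0.022640, Gamma_stt = 0.039294, Gamma_tss = -0.351702, Gamma_tst = -0.115049, Gamma_ttt = -0.003567; k3 = (1.982419, 2.117935, -0.350400, 2.364281)
  k4: at (s, t) = (-0.301758, 0.211794), (ds/dtau, dt/dtau) = (1.964960, 2.236428); Gamma_sss = -0.010251, Gamma_sst = 0.014877, Gamma_stt = 0.037087, Gamma_tss = -0.351276, Gamma_tst = -0.114622, Gamma_ttt = -0.000296; k4 = (1.964960, 2.236428, -0.276670, 2.365193)
  Y <- Y + (h/6)(k1 + 2k2 + 2k3 + k4): s = -0.3019, t = 0.2118, ds/dtau = 1.9650, dt/dtau = 2.2363
step 2:
  k1: at (s, t) = (-0.301871, 0.211816), (ds/dtau, dt/dtau) = (1.964976, 2.236297); Gamma_sss = -0.010252, Gamma_sst = 0.014884, Gamma_stt = 0.037089, Gamma_tss = -0.351276, Gamma_tst = -0.114622, Gamma_ttt = -0.000297; k1 = (1.964976, 2.236297, -0.276707, 2.365165)
  k2: at (s, t) = (-0.203622, 0.323631), (ds/dtau, dt/dtau) = (1.951141, 2.354555); Gamma_sss = -0.016317, Gamma_sst = 0.007099, Gamma_stt = 0.035172, Gamma_tss = -0.351174, Gamma_tst = -0.114806, Gamma_ttt = 0.002964; k2 = (1.951141, 2.354555, -0.198098, 2.375316)
  k3: at (s, t) = (-0.204314, 0.329544), (ds/dtau, dt/dtau) = (1.955071, 2.355063); Gamma_sss = -0.016607, Gamma_sst = 0.007045, Gamma_stt = 0.035180, Gamma_tss = -0.351149, Gamma_tst = -0.114787, Gamma_ttt = 0.003054; k3 = (1.955071, 2.355063, -0.196520, 2.382287)
  k4: at (s, t) = (-0.106364, 0.447322), (ds/dtau, dt/dtau) = (1.945324, 2.474526); Gamma_sss = -0.022567, Gamma_sst = -0.000852, Gamma_stt = 0.033573, Gamma_tss = -0.351363, Gamma_tst = -0.115617, Gamma_ttt = 0.006353; k4 = (1.945324, 2.474526, -0.111973, 2.403861)
  Y <- Y + (h/6)(k1 + 2k2 + 2k3 + k4): s = -0.1065, t = 0.4473, ds/dtau = 1.9453, dt/dtau = 2.4744
step 3:
  k1: at (s, t) = (-0.106493, 0.447317), (ds/dtau, dt/dtau) = (1.945344, 2.474367); Gamma_sss = -0.022567, Gamma_sst = -0.000844, Gamma_stt = 0.033575, Gamma_tss = -0.351362, Gamma_tst = -0.115615, Gamma_ttt = 0.006351; k1 = (1.945344, 2.474367, -0.112035, 2.403825)
  k2: at (s, t) = (-0.009225, 0.571035), (ds/dtau, dt/dtau) = (1.939742, 2.594559); Gamma_sss = -0.028420, Gamma_sst = -0.008882, Gamma_stt = 0.032302, Gamma_tss = -0.351859, Gamma_tst = -0.117126, Gamma_ttt = 0.009721; k2 = (1.939742, 2.594559, -0.021114, 2.437399)
  k3: at (s, t) = (-0.009505, 0.577045), (ds/dtau, dt/dtau) = (1.944288, 2.596237); Gamma_sss = -0.028719, Gamma_sst = -0.008964, Gamma_stt = 0.032322, Gamma_tss = -0.351854, Gamma_tst = -0.117119, Gamma_ttt = 0.009821; k3 = (1.944288, 2.596237, -0.018804, 2.446299)
  k4: at (s, t) = (0.087936, 0.706941), (ds/dtau, dt/dtau) = (1.943464, 2.718997); Gamma_sss = -0.034470, Gamma_sst = -0.017266, Gamma_stt = 0.031418, Gamma_tss = -0.352623, Gamma_tst = -0.119385, Gamma_ttt = 0.013327; k4 = (1.943464, 2.718997, 0.080406, 2.495072)
  Y <- Y + (h/6)(k1 + 2k2 + 2k3 + k4): s = 0.0878, t = 0.7069, ds/dtau = 1.9435, dt/dtau = 2.7188
step 4:
  k1: at (s, t) = (0.087789, 0.706900), (ds/dtau, dt/dtau) = (1.943486, 2.718806); Gamma_sss = -0.034470, Gamma_sst = -0.017256, Gamma_stt = 0.031420, Gamma_tss = -0.352621, Gamma_tst = -0.119381, Gamma_ttt = 0.013325; k1 = (1.943486, 2.718806, 0.080308, 2.495016)
  k2: at (s, t) = (0.184963, 0.842840), (ds/dtau, dt/dtau) = (1.947502, 2.843556); Gamma_sss = -0.040100, Gamma_sst = -0.025867, Gamma_stt = 0.030922, Gamma_tss = -0.353617, Gamma_tst = -0.122461, Gamma_ttt = 0.017016; k2 = (1.947502, 2.843556, 0.188554, 2.559935)
  k3: at (s, t) = (0.185164, 0.849077), (ds/dtau, dt/dtau) = (1.952914, 2.846802); Gamma_sss = -0.040410, Gamma_sst = -0.025990, Gamma_stt = 0.030959, Gamma_tss = -0.353636, Gamma_tst = -0.122481, Gamma_ttt = 0.017132; k3 = (1.952914, 2.846802, 0.192208, 2.571756)
  k4: at (s, t) = (0.283080, 0.991580), (ds/dtau, dt/dtau) = (1.962707, 2.975981); Gamma_sss = -0.045907, Gamma_sst = -0.035084, Gamma_stt = 0.030926, Gamma_tss = -0.354836, Gamma_tst = -0.126514, Gamma_ttt = 0.021105; k4 = (1.962707, 2.975981, 0.312792, 2.657920)
  Y <- Y + (h/6)(k1 + 2k2 + 2k3 + k4): s = 0.2829, t = 0.9915, ds/dtau = 1.9627, dt/dtau = 2.9757


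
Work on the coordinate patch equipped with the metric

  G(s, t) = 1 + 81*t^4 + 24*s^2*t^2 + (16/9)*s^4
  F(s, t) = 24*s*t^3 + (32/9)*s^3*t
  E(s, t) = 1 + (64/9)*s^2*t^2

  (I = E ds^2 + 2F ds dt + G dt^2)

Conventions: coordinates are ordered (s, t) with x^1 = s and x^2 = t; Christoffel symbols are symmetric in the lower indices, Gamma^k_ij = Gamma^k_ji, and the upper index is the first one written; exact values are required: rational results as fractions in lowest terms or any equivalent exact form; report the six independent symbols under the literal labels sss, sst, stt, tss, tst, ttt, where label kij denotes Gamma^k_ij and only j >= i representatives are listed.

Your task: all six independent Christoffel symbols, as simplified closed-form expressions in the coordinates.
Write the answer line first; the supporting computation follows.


Answer: Gamma_sss = 64*s*t^2/(16*s^4 + 280*s^2*t^2 + 729*t^4 + 9), Gamma_sst = 64*s^2*t/(16*s^4 + 280*s^2*t^2 + 729*t^4 + 9), Gamma_stt = 432*s*t^2/(16*s^4 + 280*s^2*t^2 + 729*t^4 + 9), Gamma_tss = (32*s^2*t + 216*t^3)/(16*s^4 + 280*s^2*t^2 + 729*t^4 + 9), Gamma_tst = (32*s^3 + 216*s*t^2)/(16*s^4 + 280*s^2*t^2 + 729*t^4 + 9), Gamma_ttt = (216*s^2*t + 1458*t^3)/(16*s^4 + 280*s^2*t^2 + 729*t^4 + 9)

E = 1 + (64/9)*s^2*t^2; F = 24*s*t^3 + (32/9)*s^3*t; G = 1 + 81*t^4 + 24*s^2*t^2 + (16/9)*s^4
Gamma^k_ij = (1/2) g^{kl} (d_i g_jl + d_j g_il - d_l g_ij), with g^inv = (1/(EG-F^2)) [[G, -F], [-F, E]]
first partials: E_s = (128/9)*s*t^2, E_t = (128/9)*s^2*t, F_s = 24*t^3 + (32/3)*s^2*t, F_t = 72*s*t^2 + (32/9)*s^3, G_s = 48*s*t^2 + (64/9)*s^3, G_t = 324*t^3 + 48*s^2*t
D = EG - F^2 = 1 + 81*t^4 + (280/9)*s^2*t^2 + (16/9)*s^4
expanded: Gamma^s_ss = (G E_s - 2F F_s + F E_t)/(2D), Gamma^s_st = (G E_t - F G_s)/(2D), Gamma^s_tt = (2G F_t - G G_s - F G_t)/(2D), Gamma^t_ss = (2E F_s - E E_t - F E_s)/(2D), Gamma^t_st = (E G_s - F E_t)/(2D), Gamma^t_tt = (E G_t - 2F F_t + F G_s)/(2D); substitute and cancel common factors


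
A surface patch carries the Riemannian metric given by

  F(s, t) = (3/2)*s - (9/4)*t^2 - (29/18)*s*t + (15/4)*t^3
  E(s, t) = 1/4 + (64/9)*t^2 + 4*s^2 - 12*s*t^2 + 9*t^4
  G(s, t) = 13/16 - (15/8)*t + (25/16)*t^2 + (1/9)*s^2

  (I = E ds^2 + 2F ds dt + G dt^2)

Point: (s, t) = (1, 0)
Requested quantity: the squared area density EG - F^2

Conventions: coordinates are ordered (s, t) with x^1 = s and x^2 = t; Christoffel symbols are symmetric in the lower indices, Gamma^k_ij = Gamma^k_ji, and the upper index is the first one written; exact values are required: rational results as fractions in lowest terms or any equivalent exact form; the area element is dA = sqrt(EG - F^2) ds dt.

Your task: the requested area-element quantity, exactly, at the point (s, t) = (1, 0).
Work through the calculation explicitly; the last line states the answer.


E = 17/4, F = 3/2, G = 133/144; EG - F^2 = 965/576

Answer: EG - F^2 = 965/576


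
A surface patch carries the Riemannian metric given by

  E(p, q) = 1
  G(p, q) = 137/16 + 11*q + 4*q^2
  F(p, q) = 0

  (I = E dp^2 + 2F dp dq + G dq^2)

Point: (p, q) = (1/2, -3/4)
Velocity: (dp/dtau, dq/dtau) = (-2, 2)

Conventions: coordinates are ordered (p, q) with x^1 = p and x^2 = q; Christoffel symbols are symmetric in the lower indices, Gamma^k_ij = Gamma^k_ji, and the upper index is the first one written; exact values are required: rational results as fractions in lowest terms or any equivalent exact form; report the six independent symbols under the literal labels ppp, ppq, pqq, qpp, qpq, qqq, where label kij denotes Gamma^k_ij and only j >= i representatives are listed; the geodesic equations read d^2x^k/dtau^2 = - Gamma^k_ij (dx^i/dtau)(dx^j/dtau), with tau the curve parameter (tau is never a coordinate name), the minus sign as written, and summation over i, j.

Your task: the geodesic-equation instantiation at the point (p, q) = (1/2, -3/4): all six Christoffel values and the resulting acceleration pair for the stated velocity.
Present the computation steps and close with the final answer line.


E = 1, F = 0, G = 41/16 at the point
E_p = 0, E_q = 0, F_p = 0, F_q = 0, G_p = 0, G_q = 5
EG - F^2 = 41/16;  g^inv = (16/41) * [[41/16, 0], [0, 1]]
first-kind symbols [ij,l] = (1/2)(d_i g_jl + d_j g_il - d_l g_ij): [pp,p] = E_p/2 = 0, [pp,q] = F_p - E_q/2 = 0, [pq,p] = E_q/2 = 0, [pq,q] = G_p/2 = 0, [qq,p] = F_q - G_p/2 = 0, [qq,q] = G_q/2 = 5/2
Gamma^p_ij = (G*[ij,p] - F*[ij,q])/(EG - F^2), Gamma^q_ij = (E*[ij,q] - F*[ij,p])/(EG - F^2)
Gamma_ppp = 0, Gamma_ppq = 0, Gamma_pqq = 0, Gamma_qpp = 0, Gamma_qpq = 0, Gamma_qqq = 40/41
d^2p/dtau^2 = -(Gamma_ppp*(-2)^2 + 2*Gamma_ppq*(-2)*(2) + Gamma_pqq*(2)^2) = 0
d^2q/dtau^2 = -(Gamma_qpp*(-2)^2 + 2*Gamma_qpq*(-2)*(2) + Gamma_qqq*(2)^2) = -160/41

Answer: Gamma_ppp = 0, Gamma_ppq = 0, Gamma_pqq = 0, Gamma_qpp = 0, Gamma_qpq = 0, Gamma_qqq = 40/41; accelerations (d^2p/dtau^2, d^2q/dtau^2) = (0, -160/41)


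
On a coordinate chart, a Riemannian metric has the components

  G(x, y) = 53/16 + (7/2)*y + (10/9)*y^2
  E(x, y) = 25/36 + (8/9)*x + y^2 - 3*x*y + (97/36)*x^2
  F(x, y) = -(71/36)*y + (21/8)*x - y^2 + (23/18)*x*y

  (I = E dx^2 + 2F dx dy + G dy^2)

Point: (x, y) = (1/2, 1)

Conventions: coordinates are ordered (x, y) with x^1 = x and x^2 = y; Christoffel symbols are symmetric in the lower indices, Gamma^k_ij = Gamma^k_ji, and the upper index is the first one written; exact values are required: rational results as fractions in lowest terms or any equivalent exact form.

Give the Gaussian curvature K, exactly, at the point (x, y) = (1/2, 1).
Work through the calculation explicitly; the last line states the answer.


E = 21/16, F = -49/48, G = 1141/144, EG - F^2 = 2695/288 at the point
E_x = 7/12, E_y = 1/2, F_x = 281/72, F_y = -10/3, G_x = 0, G_y = 103/18
E_yy = 2, F_xy = 23/18, G_xx = 0
Evaluate Brioschi's two determinant matrices M1, M2 and divide by (EG - F^2)^2.
M1 = [[-E_yy/2 + F_xy - G_xx/2, E_x/2, F_x - E_y/2], [F_y - G_x/2, E, F], [G_y/2, F, G]] = [[5/18, 7/24, 263/72], [-10/3, 21/16, -49/48], [103/36, -49/48, 1141/144]]; det M1 = 18809/2304
M2 = [[0, E_y/2, G_x/2], [E_y/2, E, F], [G_x/2, F, G]] = [[0, 1/4, 0], [1/4, 21/16, -49/48], [0, -49/48, 1141/144]]; det M2 = -1141/2304
det M1 - det M2 = 3325/384; K = 3325/384 / (2695/288)^2 = 4104/41503

Answer: K = 4104/41503


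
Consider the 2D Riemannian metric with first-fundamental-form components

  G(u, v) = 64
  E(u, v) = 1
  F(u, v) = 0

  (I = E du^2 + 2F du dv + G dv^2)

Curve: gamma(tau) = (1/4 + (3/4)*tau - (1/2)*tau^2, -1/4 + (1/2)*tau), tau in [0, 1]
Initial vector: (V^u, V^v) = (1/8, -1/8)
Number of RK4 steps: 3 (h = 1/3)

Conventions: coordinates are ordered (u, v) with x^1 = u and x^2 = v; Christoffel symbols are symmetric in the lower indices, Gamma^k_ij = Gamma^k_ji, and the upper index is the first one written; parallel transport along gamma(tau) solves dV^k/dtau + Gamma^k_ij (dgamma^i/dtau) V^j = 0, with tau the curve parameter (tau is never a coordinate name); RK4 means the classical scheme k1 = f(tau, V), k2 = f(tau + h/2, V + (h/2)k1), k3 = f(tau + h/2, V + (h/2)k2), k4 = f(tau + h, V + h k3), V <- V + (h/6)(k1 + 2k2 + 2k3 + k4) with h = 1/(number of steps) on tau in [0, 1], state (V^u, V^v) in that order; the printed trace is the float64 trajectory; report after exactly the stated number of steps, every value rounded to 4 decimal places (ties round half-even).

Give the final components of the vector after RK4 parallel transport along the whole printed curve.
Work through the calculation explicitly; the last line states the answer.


gamma'(tau) = (3/4 - tau, 1/2); f(tau, V)^k = -Gamma^k_ij(gamma(tau)) gamma'^i(tau) V^j; h = 1/3; intermediate values shown to 6 dp
curve data and Christoffel symbols at the stage parameters:
  tau = 0.000000: gamma = (0.250000, -0.250000), gamma' = (0.750000, 0.500000); Gamma_uuu = 0.000000, Gamma_uuv = 0.000000, Gamma_uvv = 0.000000, Gamma_vuu = 0.000000, Gamma_vuv = 0.000000, Gamma_vvv = 0.000000
  tau = 0.166667: gamma = (0.361111, -0.166667), gamma' = (0.583333, 0.500000); Gamma_uuu = 0.000000, Gamma_uuv = 0.000000, Gamma_uvv = 0.000000, Gamma_vuu = 0.000000, Gamma_vuv = 0.000000, Gamma_vvv = 0.000000
  tau = 0.333333: gamma = (0.444444, -0.083333), gamma' = (0.416667, 0.500000); Gamma_uuu = 0.000000, Gamma_uuv = 0.000000, Gamma_uvv = 0.000000, Gamma_vuu = 0.000000, Gamma_vuv = 0.000000, Gamma_vvv = 0.000000
  tau = 0.500000: gamma = (0.500000, 0.000000), gamma' = (0.250000, 0.500000); Gamma_uuu = 0.000000, Gamma_uuv = 0.000000, Gamma_uvv = 0.000000, Gamma_vuu = 0.000000, Gamma_vuv = 0.000000, Gamma_vvv = 0.000000
  tau = 0.666667: gamma = (0.527778, 0.083333), gamma' = (0.083333, 0.500000); Gamma_uuu = 0.000000, Gamma_uuv = 0.000000, Gamma_uvv = 0.000000, Gamma_vuu = 0.000000, Gamma_vuv = 0.000000, Gamma_vvv = 0.000000
  tau = 0.833333: gamma = (0.527778, 0.166667), gamma' = (-0.083333, 0.500000); Gamma_uuu = 0.000000, Gamma_uuv = 0.000000, Gamma_uvv = 0.000000, Gamma_vuu = 0.000000, Gamma_vuv = 0.000000, Gamma_vvv = 0.000000
  tau = 1.000000: gamma = (0.500000, 0.250000), gamma' = (-0.250000, 0.500000); Gamma_uuu = 0.000000, Gamma_uuv = 0.000000, Gamma_uvv = 0.000000, Gamma_vuu = 0.000000, Gamma_vuv = 0.000000, Gamma_vvv = 0.000000
step 0: V^u = 0.1250, V^v = -0.1250
step 1: k1 = (0.000000, 0.000000), k2 = (0.000000, 0.000000), k3 = (0.000000, 0.000000), k4 = (0.000000, 0.000000); V <- V + (h/6)(k1 + 2k2 + 2k3 + k4): V^u = 0.1250, V^v = -0.1250
step 2: k1 = (0.000000, 0.000000), k2 = (0.000000, 0.000000), k3 = (0.000000, 0.000000), k4 = (0.000000, 0.000000); V <- V + (h/6)(k1 + 2k2 + 2k3 + k4): V^u = 0.1250, V^v = -0.1250
step 3: k1 = (0.000000, 0.000000), k2 = (0.000000, 0.000000), k3 = (0.000000, 0.000000), k4 = (0.000000, 0.000000); V <- V + (h/6)(k1 + 2k2 + 2k3 + k4): V^u = 0.1250, V^v = -0.1250

Answer: V^u = 0.1250, V^v = -0.1250


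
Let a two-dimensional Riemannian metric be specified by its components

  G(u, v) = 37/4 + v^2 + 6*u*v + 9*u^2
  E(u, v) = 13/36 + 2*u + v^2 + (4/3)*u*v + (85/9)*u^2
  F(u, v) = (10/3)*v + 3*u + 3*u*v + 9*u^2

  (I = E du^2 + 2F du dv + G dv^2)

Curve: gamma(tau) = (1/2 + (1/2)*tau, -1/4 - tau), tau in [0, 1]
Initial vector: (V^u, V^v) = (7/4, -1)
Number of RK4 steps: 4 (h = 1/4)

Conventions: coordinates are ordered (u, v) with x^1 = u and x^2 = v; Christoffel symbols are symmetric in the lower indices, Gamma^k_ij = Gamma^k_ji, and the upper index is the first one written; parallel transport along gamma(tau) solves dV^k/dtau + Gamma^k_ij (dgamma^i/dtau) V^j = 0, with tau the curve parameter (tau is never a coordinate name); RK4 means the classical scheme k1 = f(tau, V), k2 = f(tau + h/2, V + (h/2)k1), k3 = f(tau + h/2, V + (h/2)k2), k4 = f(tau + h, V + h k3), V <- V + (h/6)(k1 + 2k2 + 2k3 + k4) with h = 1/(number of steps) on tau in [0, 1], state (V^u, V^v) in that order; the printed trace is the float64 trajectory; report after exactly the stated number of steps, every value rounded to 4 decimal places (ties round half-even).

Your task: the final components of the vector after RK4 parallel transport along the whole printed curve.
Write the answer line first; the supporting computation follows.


Answer: V^u = 0.8292, V^v = -0.9662

gamma'(tau) = (1/2, -1); f(tau, V)^k = -Gamma^k_ij(gamma(tau)) gamma'^i(tau) V^j; h = 1/4; intermediate values shown to 6 dp
curve data and Christoffel symbols at the stage parameters:
  tau = 0.000000: gamma = (0.500000, -0.250000), gamma' = (0.500000, -1.000000); Gamma_uuu = 0.970219, Gamma_uuv = -0.264243, Gamma_uvv = 0.261372, Gamma_vuu = 0.804688, Gamma_vuv = 0.408936, Gamma_vvv = 0.054167
  tau = 0.125000: gamma = (0.562500, -0.375000), gamma' = (0.500000, -1.000000); Gamma_uuu = 0.856251, Gamma_uuv = -0.257752, Gamma_uvv = 0.207459, Gamma_vuu = 0.886652, Gamma_vuv = 0.421151, Gamma_vvv = 0.069468
  tau = 0.250000: gamma = (0.625000, -0.500000), gamma' = (0.500000, -1.000000); Gamma_uuu = 0.757225, Gamma_uuv = -0.251325, Gamma_uvv = 0.166659, Gamma_vuu = 0.962545, Gamma_vuv = 0.433127, Gamma_vvv = 0.081738
  tau = 0.375000: gamma = (0.687500, -0.625000), gamma' = (0.500000, -1.000000); Gamma_uuu = 0.670414, Gamma_uuv = -0.245355, Gamma_uvv = 0.135068, Gamma_vuu = 1.033275, Gamma_vuv = 0.444914, Gamma_vvv = 0.091890
  tau = 0.500000: gamma = (0.750000, -0.750000), gamma' = (0.500000, -1.000000); Gamma_uuu = 0.593639, Gamma_uuv = -0.239994, Gamma_uvv = 0.110108, Gamma_vuu = 1.099555, Gamma_vuv = 0.456520, Gamma_vvv = 0.100514
  tau = 0.625000: gamma = (0.812500, -0.875000), gamma' = (0.500000, -1.000000); Gamma_uuu = 0.525171, Gamma_uuv = -0.235276, Gamma_uvv = 0.090032, Gamma_vuu = 1.161949, Gamma_vuv = 0.467936, Gamma_vvv = 0.108006
  tau = 0.750000: gamma = (0.875000, -1.000000), gamma' = (0.500000, -1.000000); Gamma_uuu = 0.463645, Gamma_uuv = -0.231178, Gamma_uvv = 0.073626, Gamma_vuu = 1.220907, Gamma_vuv = 0.479148, Gamma_vvv = 0.114636
  tau = 0.875000: gamma = (0.937500, -1.125000), gamma' = (0.500000, -1.000000); Gamma_uuu = 0.407972, Gamma_uuv = -0.227653, Gamma_uvv = 0.060026, Gamma_vuu = 1.276793, Gamma_vuv = 0.490139, Gamma_vvv = 0.120592
  tau = 1.000000: gamma = (1.000000, -1.250000), gamma' = (0.500000, -1.000000); Gamma_uuu = 0.357280, Gamma_uuv = -0.224646, Gamma_uvv = 0.048608, Gamma_vuu = 1.329904, Gamma_vuv = 0.500898, Gamma_vvv = 0.126011
step 0: V^u = 1.7500, V^v = -1.0000
step 1: k1 = (-1.704860, 0.161836), k2 = (-1.383652, 0.104173), k3 = (-1.413615, 0.104300), k4 = (-1.164468, 0.064070); V <- V + (h/6)(k1 + 2k2 + 2k3 + k4): V^u = 1.3973, V^v = -0.9732
step 2: k1 = (-1.164729, 0.063939), k2 = (-0.975500, 0.036247), k3 = (-0.990124, 0.035002), k4 = (-0.839160, 0.015978); V <- V + (h/6)(k1 + 2k2 + 2k3 + k4): V^u = 1.1500, V^v = -0.9639
step 3: k1 = (-0.839167, 0.015891), k2 = (-0.720108, 0.003029), k3 = (-0.727851, 0.001549), k4 = (-0.630540, -0.006729); V <- V + (h/6)(k1 + 2k2 + 2k3 + k4): V^u = 0.9681, V^v = -0.9632
step 4: k1 = (-0.630497, -0.006784), k2 = (-0.551468, -0.011849), k3 = (-0.555842, -0.013235), k4 = (-0.489935, -0.015763); V <- V + (h/6)(k1 + 2k2 + 2k3 + k4): V^u = 0.8292, V^v = -0.9662


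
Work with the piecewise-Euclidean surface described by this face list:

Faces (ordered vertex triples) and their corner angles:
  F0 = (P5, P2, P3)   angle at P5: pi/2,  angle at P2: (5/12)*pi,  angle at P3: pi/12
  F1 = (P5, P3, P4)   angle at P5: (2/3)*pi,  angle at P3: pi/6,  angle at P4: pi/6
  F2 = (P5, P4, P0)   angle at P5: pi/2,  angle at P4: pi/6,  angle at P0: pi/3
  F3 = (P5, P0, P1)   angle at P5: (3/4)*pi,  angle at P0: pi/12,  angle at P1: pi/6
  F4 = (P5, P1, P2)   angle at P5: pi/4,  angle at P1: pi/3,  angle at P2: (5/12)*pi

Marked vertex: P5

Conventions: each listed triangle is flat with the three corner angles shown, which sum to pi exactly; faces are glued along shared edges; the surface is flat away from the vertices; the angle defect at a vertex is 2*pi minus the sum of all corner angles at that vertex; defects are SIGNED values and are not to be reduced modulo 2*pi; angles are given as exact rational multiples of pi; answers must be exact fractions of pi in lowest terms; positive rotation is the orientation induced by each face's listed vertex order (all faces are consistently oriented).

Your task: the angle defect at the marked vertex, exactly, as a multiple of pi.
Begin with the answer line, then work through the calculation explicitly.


Answer: defect(P5) = (-2/3)*pi

Sum of corner angles at P5: (8/3)*pi
defect = 2*pi - (8/3)*pi


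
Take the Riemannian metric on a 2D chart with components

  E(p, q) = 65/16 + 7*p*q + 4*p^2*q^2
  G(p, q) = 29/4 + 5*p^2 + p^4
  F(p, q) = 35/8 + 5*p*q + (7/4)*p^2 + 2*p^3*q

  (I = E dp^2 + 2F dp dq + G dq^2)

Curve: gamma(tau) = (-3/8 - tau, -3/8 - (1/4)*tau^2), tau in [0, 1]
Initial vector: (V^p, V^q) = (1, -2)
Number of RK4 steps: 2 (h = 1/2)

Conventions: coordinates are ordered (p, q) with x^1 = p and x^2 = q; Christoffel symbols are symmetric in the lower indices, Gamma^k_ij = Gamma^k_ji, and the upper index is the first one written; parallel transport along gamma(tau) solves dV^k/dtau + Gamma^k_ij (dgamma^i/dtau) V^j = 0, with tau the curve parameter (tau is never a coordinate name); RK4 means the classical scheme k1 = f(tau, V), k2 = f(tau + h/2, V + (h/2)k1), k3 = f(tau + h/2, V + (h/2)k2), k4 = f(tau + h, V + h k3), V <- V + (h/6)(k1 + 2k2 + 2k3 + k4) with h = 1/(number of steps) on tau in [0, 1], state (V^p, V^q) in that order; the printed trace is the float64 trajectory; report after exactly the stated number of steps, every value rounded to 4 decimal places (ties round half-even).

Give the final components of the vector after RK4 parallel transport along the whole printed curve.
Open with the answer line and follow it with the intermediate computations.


Answer: V^p = 1.2163, V^q = -1.7205

gamma'(tau) = (-1, -(1/2)*tau); f(tau, V)^k = -Gamma^k_ij(gamma(tau)) gamma'^i(tau) V^j; h = 1/2; intermediate values shown to 6 dp
curve data and Christoffel symbols at the stage parameters:
  tau = 0.000000: gamma = (-0.375000, -0.375000), gamma' = (-1.000000, 0.000000); Gamma_ppp = -0.125916, Gamma_ppq = -0.125916, Gamma_pqq = 0.000000, Gamma_qpp = -0.163690, Gamma_qpq = -0.163690, Gamma_qqq = 0.000000
  tau = 0.250000: gamma = (-0.625000, -0.390625), gamma' = (-1.000000, -0.125000); Gamma_ppp = -0.121725, Gamma_ppq = -0.194760, Gamma_pqq = 0.000000, Gamma_qpp = -0.157202, Gamma_qpq = -0.251523, Gamma_qqq = 0.000000
  tau = 0.500000: gamma = (-0.875000, -0.437500), gamma' = (-1.000000, -0.250000); Gamma_ppp = -0.122337, Gamma_ppq = -0.244674, Gamma_pqq = 0.000000, Gamma_qpp = -0.158810, Gamma_qpq = -0.317621, Gamma_qqq = 0.000000
  tau = 0.750000: gamma = (-1.125000, -0.515625), gamma' = (-1.000000, -0.375000); Gamma_ppp = -0.126902, Gamma_ppq = -0.276877, Gamma_pqq = 0.000000, Gamma_qpp = -0.164206, Gamma_qpq = -0.358268, Gamma_qqq = 0.000000
  tau = 1.000000: gamma = (-1.375000, -0.625000), gamma' = (-1.000000, -0.500000); Gamma_ppp = -0.134199, Gamma_ppq = -0.295237, Gamma_pqq = 0.000000, Gamma_qpp = -0.169864, Gamma_qpq = -0.373701, Gamma_qqq = 0.000000
step 0: V^p = 1.0000, V^q = -2.0000
step 1: k1 = (0.125916, 0.163690), k2 = (0.230882, 0.298172), k3 = (0.220501, 0.284766), k4 = (0.250774, 0.325539); V <- V + (h/6)(k1 + 2k2 + 2k3 + k4): V^p = 1.1066, V^q = -1.8621
step 2: k1 = (0.252530, 0.327819), k2 = (0.222976, 0.288522), k3 = (0.227401, 0.294248), k4 = (0.162409, 0.205572); V <- V + (h/6)(k1 + 2k2 + 2k3 + k4): V^p = 1.2163, V^q = -1.7205


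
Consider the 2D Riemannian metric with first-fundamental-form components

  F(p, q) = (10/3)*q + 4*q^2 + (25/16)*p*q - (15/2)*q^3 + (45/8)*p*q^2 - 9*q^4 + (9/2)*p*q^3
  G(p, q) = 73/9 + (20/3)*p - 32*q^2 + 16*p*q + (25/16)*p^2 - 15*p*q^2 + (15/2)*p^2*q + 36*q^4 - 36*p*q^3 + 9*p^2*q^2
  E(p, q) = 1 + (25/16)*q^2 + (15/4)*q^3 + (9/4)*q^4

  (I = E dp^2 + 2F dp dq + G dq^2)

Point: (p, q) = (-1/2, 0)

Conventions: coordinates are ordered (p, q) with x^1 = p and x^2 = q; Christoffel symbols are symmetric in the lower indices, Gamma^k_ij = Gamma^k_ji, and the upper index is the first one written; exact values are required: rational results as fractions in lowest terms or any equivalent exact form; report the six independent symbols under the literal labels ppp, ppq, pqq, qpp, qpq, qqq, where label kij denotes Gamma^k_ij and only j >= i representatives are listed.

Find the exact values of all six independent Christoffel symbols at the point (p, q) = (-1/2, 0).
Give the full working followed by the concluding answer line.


E = 1, F = 0, G = 2977/576 at the point
E_p = 0, E_q = 0, F_p = 0, F_q = 245/96, G_p = 245/48, G_q = -49/8
EG - F^2 = 2977/576;  g^inv = (576/2977) * [[2977/576, 0], [0, 1]]
first-kind symbols [ij,l] = (1/2)(d_i g_jl + d_j g_il - d_l g_ij): [pp,p] = E_p/2 = 0, [pp,q] = F_p - E_q/2 = 0, [pq,p] = E_q/2 = 0, [pq,q] = G_p/2 = 245/96, [qq,p] = F_q - G_p/2 = 0, [qq,q] = G_q/2 = -49/16
Gamma^p_ij = (G*[ij,p] - F*[ij,q])/(EG - F^2), Gamma^q_ij = (E*[ij,q] - F*[ij,p])/(EG - F^2)

Answer: Gamma_ppp = 0, Gamma_ppq = 0, Gamma_pqq = 0, Gamma_qpp = 0, Gamma_qpq = 1470/2977, Gamma_qqq = -1764/2977


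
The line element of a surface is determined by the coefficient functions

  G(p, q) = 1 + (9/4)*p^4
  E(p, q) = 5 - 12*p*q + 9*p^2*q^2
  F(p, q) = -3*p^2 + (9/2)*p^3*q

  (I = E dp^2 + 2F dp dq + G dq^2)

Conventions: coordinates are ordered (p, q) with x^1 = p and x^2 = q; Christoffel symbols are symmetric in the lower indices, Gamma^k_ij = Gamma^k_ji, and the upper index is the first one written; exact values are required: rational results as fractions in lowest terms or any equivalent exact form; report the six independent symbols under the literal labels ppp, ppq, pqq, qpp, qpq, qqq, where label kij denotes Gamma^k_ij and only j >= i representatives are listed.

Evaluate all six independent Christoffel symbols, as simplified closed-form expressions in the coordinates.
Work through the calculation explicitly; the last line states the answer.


E = 5 - 12*p*q + 9*p^2*q^2; F = -3*p^2 + (9/2)*p^3*q; G = 1 + (9/4)*p^4
Gamma^k_ij = (1/2) g^{kl} (d_i g_jl + d_j g_il - d_l g_ij), with g^inv = (1/(EG-F^2)) [[G, -F], [-F, E]]
first partials: E_p = -12*q + 18*p*q^2, E_q = -12*p + 18*p^2*q, F_p = -6*p + (27/2)*p^2*q, F_q = (9/2)*p^3, G_p = 9*p^3, G_q = 0
D = EG - F^2 = 5 - 12*p*q + 9*p^2*q^2 + (9/4)*p^4
expanded: Gamma^p_pp = (G E_p - 2F F_p + F E_q)/(2D), Gamma^p_pq = (G E_q - F G_p)/(2D), Gamma^p_qq = (2G F_q - G G_p - F G_q)/(2D), Gamma^q_pp = (2E F_p - E E_q - F E_p)/(2D), Gamma^q_pq = (E G_p - F E_q)/(2D), Gamma^q_qq = (E G_q - 2F F_q + F G_p)/(2D); substitute and cancel common factors

Answer: Gamma_ppp = (36*p*q^2 - 24*q)/(9*p^4 + 36*p^2*q^2 - 48*p*q + 20), Gamma_ppq = (36*p^2*q - 24*p)/(9*p^4 + 36*p^2*q^2 - 48*p*q + 20), Gamma_pqq = 0, Gamma_qpp = 18*p^2*q/(9*p^4 + 36*p^2*q^2 - 48*p*q + 20), Gamma_qpq = 18*p^3/(9*p^4 + 36*p^2*q^2 - 48*p*q + 20), Gamma_qqq = 0


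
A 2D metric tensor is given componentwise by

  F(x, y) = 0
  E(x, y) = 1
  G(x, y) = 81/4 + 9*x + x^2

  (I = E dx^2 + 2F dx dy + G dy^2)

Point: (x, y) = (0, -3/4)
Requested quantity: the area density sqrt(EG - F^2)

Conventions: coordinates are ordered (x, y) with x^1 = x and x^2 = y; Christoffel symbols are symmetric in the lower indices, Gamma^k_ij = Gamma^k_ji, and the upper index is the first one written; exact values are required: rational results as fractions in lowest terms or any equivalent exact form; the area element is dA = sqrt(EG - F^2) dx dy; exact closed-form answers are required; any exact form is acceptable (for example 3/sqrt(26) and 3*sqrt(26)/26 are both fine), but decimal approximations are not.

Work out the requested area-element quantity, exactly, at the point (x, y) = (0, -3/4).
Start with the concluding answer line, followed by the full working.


Answer: sqrt(EG - F^2) = 9/2

E = 1, F = 0, G = 81/4; EG - F^2 = 81/4


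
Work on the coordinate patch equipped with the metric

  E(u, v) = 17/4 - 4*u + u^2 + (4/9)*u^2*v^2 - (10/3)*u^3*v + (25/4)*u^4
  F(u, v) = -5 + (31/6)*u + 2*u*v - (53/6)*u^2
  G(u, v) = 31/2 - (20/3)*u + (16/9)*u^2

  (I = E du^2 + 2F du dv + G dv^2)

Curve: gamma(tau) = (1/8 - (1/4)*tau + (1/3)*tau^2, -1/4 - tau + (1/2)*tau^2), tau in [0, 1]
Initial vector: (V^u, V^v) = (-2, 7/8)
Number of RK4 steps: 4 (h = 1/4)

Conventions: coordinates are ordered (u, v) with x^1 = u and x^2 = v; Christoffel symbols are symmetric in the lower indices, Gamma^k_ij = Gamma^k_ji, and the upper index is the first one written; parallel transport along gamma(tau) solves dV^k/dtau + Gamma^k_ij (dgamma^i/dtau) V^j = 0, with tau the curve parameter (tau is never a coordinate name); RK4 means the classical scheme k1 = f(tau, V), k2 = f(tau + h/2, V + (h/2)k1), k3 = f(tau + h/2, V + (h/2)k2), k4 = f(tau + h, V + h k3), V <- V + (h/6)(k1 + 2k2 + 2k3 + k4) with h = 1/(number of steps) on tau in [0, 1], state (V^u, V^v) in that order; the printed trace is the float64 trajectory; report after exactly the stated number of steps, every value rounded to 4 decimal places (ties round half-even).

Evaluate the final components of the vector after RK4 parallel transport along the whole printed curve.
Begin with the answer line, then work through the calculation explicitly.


Answer: V^u = -0.8950, V^v = 1.4016

gamma'(tau) = (-1/4 + (2/3)*tau, -1 + tau); f(tau, V)^k = -Gamma^k_ij(gamma(tau)) gamma'^i(tau) V^j; h = 1/4; intermediate values shown to 6 dp
curve data and Christoffel symbols at the stage parameters:
  tau = 0.000000: gamma = (0.125000, -0.250000), gamma' = (-0.250000, -1.000000); Gamma_uuu = -0.451358, Gamma_uuv = -0.411171, Gamma_uvv = 1.425745, Gamma_vuu = 0.027734, Gamma_vuv = -0.339167, Gamma_vvv = 0.441924
  tau = 0.125000: gamma = (0.098958, -0.367188), gamma' = (-0.166667, -0.875000); Gamma_uuu = -0.424640, Gamma_uuv = -0.410777, Gamma_uvv = 1.390898, Gamma_vuu = 0.048026, Gamma_vuv = -0.341012, Gamma_vvv = 0.435111
  tau = 0.250000: gamma = (0.083333, -0.468750), gamma' = (-0.083333, -0.750000); Gamma_uuu = -0.416002, Gamma_uuv = -0.411474, Gamma_uvv = 1.372041, Gamma_vuu = 0.053517, Gamma_vuv = -0.342505, Gamma_vvv = 0.431966
  tau = 0.375000: gamma = (0.078125, -0.554688), gamma' = (0.000000, -0.625000); Gamma_uuu = -0.425378, Gamma_uuv = -0.413192, Gamma_uvv = 1.368384, Gamma_vuu = 0.044322, Gamma_vuv = -0.343676, Gamma_vvv = 0.432418
  tau = 0.500000: gamma = (0.083333, -0.625000), gamma' = (0.083333, -0.500000); Gamma_uuu = -0.452549, Gamma_uuv = -0.416604, Gamma_uvv = 1.380867, Gamma_vuu = 0.020361, Gamma_vuv = -0.344846, Gamma_vvv = 0.437149
  tau = 0.625000: gamma = (0.098958, -0.679688), gamma' = (0.166667, -0.375000); Gamma_uuu = -0.497170, Gamma_uuv = -0.423196, Gamma_uvv = 1.412278, Gamma_vuu = -0.018707, Gamma_vuv = -0.346659, Gamma_vvv = 0.447678
  tau = 0.750000: gamma = (0.125000, -0.718750), gamma' = (0.250000, -0.250000); Gamma_uuu = -0.558755, Gamma_uuv = -0.435523, Gamma_uvv = 1.467692, Gamma_vuu = -0.073589, Gamma_vuv = -0.350188, Gamma_vvv = 0.466630
  tau = 0.875000: gamma = (0.161458, -0.742188), gamma' = (0.333333, -0.125000); Gamma_uuu = -0.636526, Gamma_uuv = -0.457755, Gamma_uvv = 1.555409, Gamma_vuu = -0.145494, Gamma_vuv = -0.357177, Gamma_vvv = 0.498306
  tau = 1.000000: gamma = (0.208333, -0.750000), gamma' = (0.416667, 0.000000); Gamma_uuu = -0.728893, Gamma_uuv = -0.496807, Gamma_uvv = 1.688756, Gamma_vuu = -0.236214, Gamma_vuv = -0.370585, Gamma_vvv = 0.549835
step 0: V^u = -2.0000, V^v = 0.8750
step 1: k1 = (2.205603, 0.976957), k2 = (1.887064, 0.823658), k3 = (1.882184, 0.829014), k4 = (1.601581, 0.705796); V <- V + (h/6)(k1 + 2k2 + 2k3 + k4): V^u = -1.5273, V^v = 1.0828
step 2: k1 = (1.601410, 0.705416), k2 = (1.344212, 0.601535), k3 = (1.341409, 0.604931), k4 = (1.098214, 0.512735); V <- V + (h/6)(k1 + 2k2 + 2k3 + k4): V^u = -1.1910, V^v = 1.2341
step 3: k1 = (1.098100, 0.512588), k2 = (0.859012, 0.426642), k3 = (0.854831, 0.428010), k4 = (0.608009, 0.341444); V <- V + (h/6)(k1 + 2k2 + 2k3 + k4): V^u = -0.9771, V^v = 1.3409
step 4: k1 = (0.607922, 0.341390), k2 = (0.340501, 0.247444), k3 = (0.331246, 0.245186), k4 = (0.018676, 0.128505); V <- V + (h/6)(k1 + 2k2 + 2k3 + k4): V^u = -0.8950, V^v = 1.4016
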